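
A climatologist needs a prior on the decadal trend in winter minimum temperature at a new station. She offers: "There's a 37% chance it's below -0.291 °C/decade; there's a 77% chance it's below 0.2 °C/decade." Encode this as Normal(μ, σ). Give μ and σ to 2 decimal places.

For Normal(μ,σ), the p-quantile is μ + z_p·σ. Here z_{0.37} = -0.3319, z_{0.77} = 0.7388.
So -0.291 = μ − 0.3319σ and 0.2 = μ + 0.7388σ.
Subtracting: σ = (0.2 − -0.291)/(0.7388 − (-0.3319)) = 0.46.
Then μ = -0.291 − (-0.3319)·0.46 = -0.14.

μ = -0.14, σ = 0.46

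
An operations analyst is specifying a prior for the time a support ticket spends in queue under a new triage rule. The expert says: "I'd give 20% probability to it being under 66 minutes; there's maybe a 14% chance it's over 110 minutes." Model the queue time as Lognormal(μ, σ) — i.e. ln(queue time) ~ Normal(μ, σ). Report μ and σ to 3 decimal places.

If T ~ Lognormal(μ,σ) then ln T ~ Normal(μ,σ), so the p-quantile of ln T is μ + z_p·σ.
ln(66) = 4.19 and ln(110) = 4.7; z_{0.2} = -0.8416, z_{0.86} = 1.08.
σ = (4.7 − 4.19)/(1.08 − (-0.8416)) = 0.266.
μ = 4.19 − (-0.8416)·0.266 = 4.413.

μ ≈ 4.413, σ ≈ 0.266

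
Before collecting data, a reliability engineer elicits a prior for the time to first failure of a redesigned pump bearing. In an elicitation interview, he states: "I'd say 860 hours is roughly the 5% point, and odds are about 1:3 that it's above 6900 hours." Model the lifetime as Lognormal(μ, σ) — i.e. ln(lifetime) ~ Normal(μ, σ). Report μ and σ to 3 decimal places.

μ ≈ 8.234, σ ≈ 0.898

If T ~ Lognormal(μ,σ) then ln T ~ Normal(μ,σ), so the p-quantile of ln T is μ + z_p·σ.
ln(860) = 6.757 and ln(6900) = 8.839; z_{0.05} = -1.645, z_{0.75} = 0.6745.
σ = (8.839 − 6.757)/(0.6745 − (-1.645)) = 0.898.
μ = 6.757 − (-1.645)·0.898 = 8.234.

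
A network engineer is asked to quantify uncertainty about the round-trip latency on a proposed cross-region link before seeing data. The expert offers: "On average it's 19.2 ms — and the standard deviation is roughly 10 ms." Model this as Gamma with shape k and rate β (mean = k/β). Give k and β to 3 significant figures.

For Gamma(k, rate β): mean = k/β, variance = k/β², so CV = 1/√k.
CV = SD/mean = 10/19.2 = 0.5208, hence k = 1/CV² = 3.69.
Then β = k/mean = 3.69/19.2 = 0.192.

k ≈ 3.69, β ≈ 0.192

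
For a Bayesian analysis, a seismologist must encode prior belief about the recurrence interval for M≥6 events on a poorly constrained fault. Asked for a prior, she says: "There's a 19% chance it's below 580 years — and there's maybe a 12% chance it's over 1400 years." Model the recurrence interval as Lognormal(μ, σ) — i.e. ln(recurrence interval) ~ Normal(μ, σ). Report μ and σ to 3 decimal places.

μ ≈ 6.740, σ ≈ 0.429

If T ~ Lognormal(μ,σ) then ln T ~ Normal(μ,σ), so the p-quantile of ln T is μ + z_p·σ.
ln(580) = 6.363 and ln(1400) = 7.244; z_{0.19} = -0.8779, z_{0.88} = 1.175.
σ = (7.244 − 6.363)/(1.175 − (-0.8779)) = 0.429.
μ = 6.363 − (-0.8779)·0.429 = 6.740.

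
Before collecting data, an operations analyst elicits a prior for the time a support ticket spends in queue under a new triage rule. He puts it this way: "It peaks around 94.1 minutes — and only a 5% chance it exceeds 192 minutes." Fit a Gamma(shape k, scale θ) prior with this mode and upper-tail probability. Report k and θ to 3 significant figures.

Gamma(k,θ) with k>1 has mode (k−1)θ, so θ = 94.1/(k−1).
Need P(X < 192) = 0.95 with θ tied to k this way. Start at k = 2, θ = 94.1: P(X<192) ≈ 0.605.
Too low — raise k to concentrate. Iterating converges to k ≈ 6.44.
Then θ = 94.1/(6.44−1) ≈ 17.3.

k ≈ 6.44, θ ≈ 17.3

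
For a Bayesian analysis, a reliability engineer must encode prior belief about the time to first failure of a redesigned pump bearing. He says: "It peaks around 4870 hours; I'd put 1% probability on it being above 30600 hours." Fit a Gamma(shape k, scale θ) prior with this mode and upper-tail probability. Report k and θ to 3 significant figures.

k ≈ 2.08, θ ≈ 4510

Gamma(k,θ) with k>1 has mode (k−1)θ, so θ = 4870/(k−1).
Need P(X < 30600) = 0.99 with θ tied to k this way. Start at k = 2, θ = 4870: P(X<30600) ≈ 0.986.
Too low — raise k to concentrate. Iterating converges to k ≈ 2.08.
Then θ = 4870/(2.08−1) ≈ 4510.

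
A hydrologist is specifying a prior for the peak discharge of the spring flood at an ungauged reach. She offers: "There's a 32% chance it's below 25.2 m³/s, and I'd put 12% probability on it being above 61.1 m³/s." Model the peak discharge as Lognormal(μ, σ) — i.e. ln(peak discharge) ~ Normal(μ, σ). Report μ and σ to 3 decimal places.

μ ≈ 3.479, σ ≈ 0.539

If T ~ Lognormal(μ,σ) then ln T ~ Normal(μ,σ), so the p-quantile of ln T is μ + z_p·σ.
ln(25.2) = 3.227 and ln(61.1) = 4.113; z_{0.32} = -0.4677, z_{0.88} = 1.175.
σ = (4.113 − 3.227)/(1.175 − (-0.4677)) = 0.539.
μ = 3.227 − (-0.4677)·0.539 = 3.479.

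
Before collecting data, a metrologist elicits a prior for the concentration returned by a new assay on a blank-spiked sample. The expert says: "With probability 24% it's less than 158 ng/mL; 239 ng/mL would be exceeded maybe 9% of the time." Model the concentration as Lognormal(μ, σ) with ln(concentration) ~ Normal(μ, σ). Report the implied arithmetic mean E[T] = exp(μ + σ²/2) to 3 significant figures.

E[T] ≈ 186 ng/mL

If T ~ Lognormal(μ,σ) then ln T ~ Normal(μ,σ), so the p-quantile of ln T is μ + z_p·σ.
ln(158) = 5.063 and ln(239) = 5.476; z_{0.24} = -0.7063, z_{0.91} = 1.341.
σ = (5.476 − 5.063)/(1.341 − (-0.7063)) = 0.202.
μ = 5.063 − (-0.7063)·0.202 = 5.205.
E[T] = exp(μ + σ²/2) = exp(5.205 + 0.0204) = 186 ng/mL.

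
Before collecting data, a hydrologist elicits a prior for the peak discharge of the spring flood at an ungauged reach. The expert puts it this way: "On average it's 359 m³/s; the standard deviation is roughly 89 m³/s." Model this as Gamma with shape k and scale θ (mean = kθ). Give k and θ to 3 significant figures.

For Gamma(k, scale θ): mean = kθ, variance = kθ², so CV = 1/√k.
CV = SD/mean = 89/359 = 0.2479, hence k = 1/CV² = 16.3.
Then θ = mean/k = 359/16.3 = 22.1.

k ≈ 16.3, θ ≈ 22.1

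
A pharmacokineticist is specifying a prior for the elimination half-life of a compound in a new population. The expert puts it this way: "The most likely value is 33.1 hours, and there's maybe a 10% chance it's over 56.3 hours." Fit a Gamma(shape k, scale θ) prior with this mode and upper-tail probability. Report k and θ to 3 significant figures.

Gamma(k,θ) with k>1 has mode (k−1)θ, so θ = 33.1/(k−1).
Need P(X < 56.3) = 0.9 with θ tied to k this way. Start at k = 2, θ = 33.1: P(X<56.3) ≈ 0.507.
Too low — raise k to concentrate. Iterating converges to k ≈ 7.71.
Then θ = 33.1/(7.71−1) ≈ 4.93.

k ≈ 7.71, θ ≈ 4.93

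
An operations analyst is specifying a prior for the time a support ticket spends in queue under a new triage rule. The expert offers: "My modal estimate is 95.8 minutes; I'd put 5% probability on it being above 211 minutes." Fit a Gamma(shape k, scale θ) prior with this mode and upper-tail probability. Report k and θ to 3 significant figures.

Gamma(k,θ) with k>1 has mode (k−1)θ, so θ = 95.8/(k−1).
Need P(X < 211) = 0.95 with θ tied to k this way. Start at k = 2, θ = 95.8: P(X<211) ≈ 0.646.
Too low — raise k to concentrate. Iterating converges to k ≈ 5.41.
Then θ = 95.8/(5.41−1) ≈ 21.7.

k ≈ 5.41, θ ≈ 21.7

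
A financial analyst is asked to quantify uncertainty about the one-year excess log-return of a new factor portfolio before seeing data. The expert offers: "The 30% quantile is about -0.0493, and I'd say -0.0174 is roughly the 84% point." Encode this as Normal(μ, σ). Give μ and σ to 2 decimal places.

The p-quantile of Normal(μ,σ) is μ + z_p·σ, with z_{0.3} = -0.5244 and z_{0.84} = 0.9945.
Eliminate σ: μ = (z₂·x₁ − z₁·x₂)/(z₂ − z₁) = (0.9945·-0.0493 − (-0.5244)·-0.0174)/1.519 = -0.04.
Then σ = (x₂ − x₁)/(z₂ − z₁) = (-0.0174 − -0.0493)/1.519 = 0.02.

μ = -0.04, σ = 0.02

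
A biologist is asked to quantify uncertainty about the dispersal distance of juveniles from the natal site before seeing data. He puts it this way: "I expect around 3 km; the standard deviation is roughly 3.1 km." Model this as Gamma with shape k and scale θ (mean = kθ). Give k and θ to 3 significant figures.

k ≈ 0.937, θ ≈ 3.2

For Gamma(k, scale θ): mean = kθ, variance = kθ², so CV = 1/√k.
CV = SD/mean = 3.1/3 = 1.033, hence k = 1/CV² = 0.937.
Then θ = mean/k = 3/0.937 = 3.2.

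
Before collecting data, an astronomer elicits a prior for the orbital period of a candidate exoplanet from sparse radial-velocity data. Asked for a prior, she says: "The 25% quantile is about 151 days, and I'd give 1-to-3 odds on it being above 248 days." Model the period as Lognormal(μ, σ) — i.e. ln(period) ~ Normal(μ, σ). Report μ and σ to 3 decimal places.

If T ~ Lognormal(μ,σ) then ln T ~ Normal(μ,σ), so the p-quantile of ln T is μ + z_p·σ.
ln(151) = 5.017 and ln(248) = 5.513; z_{0.25} = -0.6745, z_{0.75} = 0.6745.
σ = (5.513 − 5.017)/(0.6745 − (-0.6745)) = 0.368.
μ = 5.017 − (-0.6745)·0.368 = 5.265.

μ ≈ 5.265, σ ≈ 0.368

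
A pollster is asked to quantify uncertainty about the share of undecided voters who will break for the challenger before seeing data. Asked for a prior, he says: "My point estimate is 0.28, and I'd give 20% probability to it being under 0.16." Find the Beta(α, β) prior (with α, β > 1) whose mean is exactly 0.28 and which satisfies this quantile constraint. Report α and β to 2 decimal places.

With mean 0.28 fixed, write α = 0.28s, β = 0.72s where s = α+β.
Need P(θ < 0.16) = 0.2 under Beta(0.28s, 0.72s). Normal approximation: (q−m)/√(m(1−m)/s) ≈ z_{0.2} = -0.842, so s ≈ 0.28·0.72·(-0.842)²/(0.16−0.28)² = 9.9.
At s = 9.9: P(θ<0.16) ≈ 0.206. Adjusting to match 0.2 gives s ≈ 10.28.
So α = 0.28·10.28 ≈ 2.88, β = 0.72·10.28 ≈ 7.40.

α ≈ 2.88, β ≈ 7.40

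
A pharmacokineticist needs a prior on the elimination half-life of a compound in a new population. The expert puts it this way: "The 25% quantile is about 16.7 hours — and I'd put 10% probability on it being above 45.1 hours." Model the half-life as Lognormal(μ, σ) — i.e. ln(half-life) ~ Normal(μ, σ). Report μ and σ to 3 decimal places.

If T ~ Lognormal(μ,σ) then ln T ~ Normal(μ,σ), so the p-quantile of ln T is μ + z_p·σ.
ln(16.7) = 2.815 and ln(45.1) = 3.809; z_{0.25} = -0.6745, z_{0.9} = 1.282.
σ = (3.809 − 2.815)/(1.282 − (-0.6745)) = 0.508.
μ = 2.815 − (-0.6745)·0.508 = 3.158.

μ ≈ 3.158, σ ≈ 0.508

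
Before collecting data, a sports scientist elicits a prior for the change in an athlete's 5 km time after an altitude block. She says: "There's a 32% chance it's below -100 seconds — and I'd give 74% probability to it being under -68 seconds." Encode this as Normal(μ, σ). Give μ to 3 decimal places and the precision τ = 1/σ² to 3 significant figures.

μ = -86.529, τ = 0.00121

For Normal(μ,σ), the p-quantile is μ + z_p·σ. Here z_{0.32} = -0.4677, z_{0.74} = 0.6433.
So -100 = μ − 0.4677σ and -68 = μ + 0.6433σ.
Subtracting: σ = (-68 − -100)/(0.6433 − (-0.4677)) = 28.802.
Then μ = -100 − (-0.4677)·28.802 = -86.529.
Precision τ = 1/σ² = 1/28.8² = 0.00121.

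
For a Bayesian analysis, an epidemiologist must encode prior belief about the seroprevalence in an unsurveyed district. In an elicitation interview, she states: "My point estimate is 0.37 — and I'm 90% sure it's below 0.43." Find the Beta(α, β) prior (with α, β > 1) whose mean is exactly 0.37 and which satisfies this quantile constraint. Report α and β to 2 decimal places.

With mean 0.37 fixed, write α = 0.37s, β = 0.63s where s = α+β.
Need P(θ < 0.43) = 0.9 under Beta(0.37s, 0.63s). Normal approximation: (q−m)/√(m(1−m)/s) ≈ z_{0.9} = 1.28, so s ≈ 0.37·0.63·(1.28)²/(0.43−0.37)² = 106.3.
At s = 106.3: P(θ<0.43) ≈ 0.898. Adjusting to match 0.9 gives s ≈ 107.81.
So α = 0.37·107.81 ≈ 39.89, β = 0.63·107.81 ≈ 67.92.

α ≈ 39.89, β ≈ 67.92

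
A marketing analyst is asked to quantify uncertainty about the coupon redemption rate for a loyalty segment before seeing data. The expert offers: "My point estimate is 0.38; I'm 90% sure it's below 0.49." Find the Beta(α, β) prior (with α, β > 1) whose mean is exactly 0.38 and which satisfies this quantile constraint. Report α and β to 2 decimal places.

α ≈ 12.37, β ≈ 20.18

With mean 0.38 fixed, write α = 0.38s, β = 0.62s where s = α+β.
Need P(θ < 0.49) = 0.9 under Beta(0.38s, 0.62s). Normal approximation: (q−m)/√(m(1−m)/s) ≈ z_{0.9} = 1.28, so s ≈ 0.38·0.62·(1.28)²/(0.49−0.38)² = 32.0.
At s = 32.0: P(θ<0.49) ≈ 0.898. Adjusting to match 0.9 gives s ≈ 32.55.
So α = 0.38·32.55 ≈ 12.37, β = 0.62·32.55 ≈ 20.18.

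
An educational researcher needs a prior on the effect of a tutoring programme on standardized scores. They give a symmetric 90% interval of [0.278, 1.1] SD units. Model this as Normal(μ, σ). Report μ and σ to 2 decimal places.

μ = 0.69, σ = 0.25

A symmetric 90% interval runs μ ± z·σ with z = 1.645.
Half-width = 0.411, so σ = 0.411/1.645 = 0.25.
μ is the interval midpoint, 0.69.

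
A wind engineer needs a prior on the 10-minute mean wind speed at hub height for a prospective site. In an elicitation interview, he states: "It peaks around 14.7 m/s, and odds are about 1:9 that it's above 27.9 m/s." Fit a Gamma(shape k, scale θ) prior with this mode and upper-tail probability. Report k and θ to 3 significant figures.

k ≈ 5.66, θ ≈ 3.16

Gamma(k,θ) with k>1 has mode (k−1)θ, so θ = 14.7/(k−1).
Need P(X < 27.9) = 0.9 with θ tied to k this way. Start at k = 2, θ = 14.7: P(X<27.9) ≈ 0.566.
Too low — raise k to concentrate. Iterating converges to k ≈ 5.66.
Then θ = 14.7/(5.66−1) ≈ 3.16.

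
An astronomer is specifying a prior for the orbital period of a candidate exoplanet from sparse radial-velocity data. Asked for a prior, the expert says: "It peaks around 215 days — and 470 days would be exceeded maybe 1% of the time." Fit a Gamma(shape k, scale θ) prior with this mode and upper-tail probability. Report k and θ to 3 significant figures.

Gamma(k,θ) with k>1 has mode (k−1)θ, so θ = 215/(k−1).
Need P(X < 470) = 0.99 with θ tied to k this way. Start at k = 2, θ = 215: P(X<470) ≈ 0.642.
Too low — raise k to concentrate. Iterating converges to k ≈ 8.89.
Then θ = 215/(8.89−1) ≈ 27.2.

k ≈ 8.89, θ ≈ 27.2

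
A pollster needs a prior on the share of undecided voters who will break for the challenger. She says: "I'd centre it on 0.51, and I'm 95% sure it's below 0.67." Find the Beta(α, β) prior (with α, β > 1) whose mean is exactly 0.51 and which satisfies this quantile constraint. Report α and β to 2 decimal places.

α ≈ 12.94, β ≈ 12.43

With mean 0.51 fixed, write α = 0.51s, β = 0.49s where s = α+β.
Need P(θ < 0.67) = 0.95 under Beta(0.51s, 0.49s). Normal approximation: (q−m)/√(m(1−m)/s) ≈ z_{0.95} = 1.64, so s ≈ 0.51·0.49·(1.64)²/(0.67−0.51)² = 26.4.
At s = 26.4: P(θ<0.67) ≈ 0.953. Adjusting to match 0.95 gives s ≈ 25.37.
So α = 0.51·25.37 ≈ 12.94, β = 0.49·25.37 ≈ 12.43.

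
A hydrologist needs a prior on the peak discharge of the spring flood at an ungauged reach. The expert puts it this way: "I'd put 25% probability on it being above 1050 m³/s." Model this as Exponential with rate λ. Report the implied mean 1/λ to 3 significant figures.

P(T > 1050.0) = e^(−λ·1050.0) = 0.25, so λ = −ln(0.25)/1050.0 = 0.00132.
Mean = 1/λ = 757 m³/s.

mean ≈ 757 m³/s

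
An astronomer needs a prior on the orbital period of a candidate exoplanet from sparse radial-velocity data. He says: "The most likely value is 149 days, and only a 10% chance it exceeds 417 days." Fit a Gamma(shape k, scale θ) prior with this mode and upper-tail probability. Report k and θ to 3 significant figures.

k ≈ 2.8, θ ≈ 82.6

Gamma(k,θ) with k>1 has mode (k−1)θ, so θ = 149/(k−1).
Need P(X < 417) = 0.9 with θ tied to k this way. Start at k = 2, θ = 149: P(X<417) ≈ 0.769.
Too low — raise k to concentrate. Iterating converges to k ≈ 2.8.
Then θ = 149/(2.8−1) ≈ 82.6.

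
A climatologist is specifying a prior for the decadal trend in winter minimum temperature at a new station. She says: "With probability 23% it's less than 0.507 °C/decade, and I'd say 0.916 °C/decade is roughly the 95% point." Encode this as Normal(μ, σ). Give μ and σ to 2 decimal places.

μ = 0.63, σ = 0.17

For Normal(μ,σ), the p-quantile is μ + z_p·σ. Here z_{0.23} = -0.7388, z_{0.95} = 1.645.
So 0.507 = μ − 0.7388σ and 0.916 = μ + 1.645σ.
Subtracting: σ = (0.916 − 0.507)/(1.645 − (-0.7388)) = 0.17.
Then μ = 0.507 − (-0.7388)·0.17 = 0.63.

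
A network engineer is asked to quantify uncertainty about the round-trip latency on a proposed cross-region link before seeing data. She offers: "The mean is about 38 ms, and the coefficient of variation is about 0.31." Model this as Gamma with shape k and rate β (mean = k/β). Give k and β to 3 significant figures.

k ≈ 10.4, β ≈ 0.274

For Gamma(k, rate β): mean = k/β, variance = k/β², so CV = 1/√k.
CV = 0.31, hence k = 1/CV² = 10.4.
Then β = k/mean = 10.4/38 = 0.274.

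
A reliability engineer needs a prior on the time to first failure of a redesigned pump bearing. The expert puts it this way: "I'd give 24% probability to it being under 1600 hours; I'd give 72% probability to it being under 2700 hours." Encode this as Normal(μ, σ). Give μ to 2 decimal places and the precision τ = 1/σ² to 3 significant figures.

For Normal(μ,σ), the p-quantile is μ + z_p·σ. Here z_{0.24} = -0.7063, z_{0.72} = 0.5828.
So 1600 = μ − 0.7063σ and 2700 = μ + 0.5828σ.
Subtracting: σ = (2700 − 1600)/(0.5828 − (-0.7063)) = 853.28.
Then μ = 1600 − (-0.7063)·853.28 = 2202.67.
Precision τ = 1/σ² = 1/853.3² = 1.37e-06.

μ = 2202.67, τ = 1.37e-06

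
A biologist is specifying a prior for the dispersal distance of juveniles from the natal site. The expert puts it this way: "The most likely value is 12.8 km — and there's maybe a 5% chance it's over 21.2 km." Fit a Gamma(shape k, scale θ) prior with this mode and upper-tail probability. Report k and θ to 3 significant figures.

k ≈ 12, θ ≈ 1.17

Gamma(k,θ) with k>1 has mode (k−1)θ, so θ = 12.8/(k−1).
Need P(X < 21.2) = 0.95 with θ tied to k this way. Start at k = 2, θ = 12.8: P(X<21.2) ≈ 0.493.
Too low — raise k to concentrate. Iterating converges to k ≈ 12.
Then θ = 12.8/(12−1) ≈ 1.17.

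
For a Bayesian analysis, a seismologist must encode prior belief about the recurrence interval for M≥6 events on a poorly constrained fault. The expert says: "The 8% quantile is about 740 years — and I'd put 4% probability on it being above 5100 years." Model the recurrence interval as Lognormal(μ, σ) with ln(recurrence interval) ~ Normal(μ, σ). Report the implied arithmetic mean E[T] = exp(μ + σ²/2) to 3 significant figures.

If T ~ Lognormal(μ,σ) then ln T ~ Normal(μ,σ), so the p-quantile of ln T is μ + z_p·σ.
ln(740) = 6.607 and ln(5100) = 8.537; z_{0.08} = -1.405, z_{0.96} = 1.751.
σ = (8.537 − 6.607)/(1.751 − (-1.405)) = 0.612.
μ = 6.607 − (-1.405)·0.612 = 7.466.
E[T] = exp(μ + σ²/2) = exp(7.466 + 0.1871) = 2110 years.

E[T] ≈ 2110 years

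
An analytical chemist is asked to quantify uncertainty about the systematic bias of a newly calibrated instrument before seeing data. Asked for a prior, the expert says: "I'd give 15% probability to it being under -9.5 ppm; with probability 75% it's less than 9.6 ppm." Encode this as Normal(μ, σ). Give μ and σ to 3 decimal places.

μ = 2.070, σ = 11.164

For Normal(μ,σ), the p-quantile is μ + z_p·σ. Here z_{0.15} = -1.036, z_{0.75} = 0.6745.
So -9.5 = μ − 1.036σ and 9.6 = μ + 0.6745σ.
Subtracting: σ = (9.6 − -9.5)/(0.6745 − (-1.036)) = 11.164.
Then μ = -9.5 − (-1.036)·11.164 = 2.070.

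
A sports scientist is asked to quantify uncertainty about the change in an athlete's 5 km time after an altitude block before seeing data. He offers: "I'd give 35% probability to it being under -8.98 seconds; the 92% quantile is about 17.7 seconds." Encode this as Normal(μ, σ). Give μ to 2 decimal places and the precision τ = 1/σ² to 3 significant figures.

μ = -3.24, τ = 0.0045

For Normal(μ,σ), the p-quantile is μ + z_p·σ. Here z_{0.35} = -0.3853, z_{0.92} = 1.405.
So -8.98 = μ − 0.3853σ and 17.7 = μ + 1.405σ.
Subtracting: σ = (17.7 − -8.98)/(1.405 − (-0.3853)) = 14.90.
Then μ = -8.98 − (-0.3853)·14.90 = -3.24.
Precision τ = 1/σ² = 1/14.9² = 0.0045.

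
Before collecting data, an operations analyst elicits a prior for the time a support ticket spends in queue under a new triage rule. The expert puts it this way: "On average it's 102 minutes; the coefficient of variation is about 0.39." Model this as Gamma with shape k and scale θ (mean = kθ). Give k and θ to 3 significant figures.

For Gamma(k, scale θ): mean = kθ, variance = kθ², so CV = 1/√k.
CV = 0.39, hence k = 1/CV² = 6.57.
Then θ = mean/k = 102/6.57 = 15.5.

k ≈ 6.57, θ ≈ 15.5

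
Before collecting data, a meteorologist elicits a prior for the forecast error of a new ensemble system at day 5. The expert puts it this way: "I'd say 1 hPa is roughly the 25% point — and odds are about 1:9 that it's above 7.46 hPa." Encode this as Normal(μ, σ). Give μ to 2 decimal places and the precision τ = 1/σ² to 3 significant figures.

μ = 3.23, τ = 0.0917

For Normal(μ,σ), the p-quantile is μ + z_p·σ. Here z_{0.25} = -0.6745, z_{0.9} = 1.282.
So 1 = μ − 0.6745σ and 7.46 = μ + 1.282σ.
Subtracting: σ = (7.46 − 1)/(1.282 − (-0.6745)) = 3.30.
Then μ = 1 − (-0.6745)·3.30 = 3.23.
Precision τ = 1/σ² = 1/3.303² = 0.0917.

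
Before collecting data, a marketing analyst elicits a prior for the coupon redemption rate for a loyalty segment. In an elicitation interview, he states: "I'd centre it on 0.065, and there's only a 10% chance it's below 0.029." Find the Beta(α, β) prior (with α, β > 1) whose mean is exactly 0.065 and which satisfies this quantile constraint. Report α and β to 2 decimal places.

With mean 0.065 fixed, write α = 0.065s, β = 0.935s where s = α+β.
Need P(θ < 0.029) = 0.1 under Beta(0.065s, 0.935s). Normal approximation: (q−m)/√(m(1−m)/s) ≈ z_{0.1} = -1.28, so s ≈ 0.065·0.935·(-1.28)²/(0.029−0.065)² = 77.0.
At s = 77.0: P(θ<0.029) ≈ 0.070. Adjusting to match 0.1 gives s ≈ 61.02.
So α = 0.065·61.02 ≈ 3.97, β = 0.935·61.02 ≈ 57.05.

α ≈ 3.97, β ≈ 57.05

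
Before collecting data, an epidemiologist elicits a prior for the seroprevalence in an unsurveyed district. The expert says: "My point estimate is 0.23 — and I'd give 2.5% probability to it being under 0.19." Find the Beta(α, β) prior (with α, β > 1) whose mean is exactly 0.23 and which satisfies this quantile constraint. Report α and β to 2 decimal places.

α ≈ 91.40, β ≈ 305.99

With mean 0.23 fixed, write α = 0.23s, β = 0.77s where s = α+β.
Need P(θ < 0.19) = 0.025 under Beta(0.23s, 0.77s). Normal approximation: (q−m)/√(m(1−m)/s) ≈ z_{0.025} = -1.96, so s ≈ 0.23·0.77·(-1.96)²/(0.19−0.23)² = 425.2.
At s = 425.2: P(θ<0.19) ≈ 0.021. Adjusting to match 0.025 gives s ≈ 397.40.
So α = 0.23·397.40 ≈ 91.40, β = 0.77·397.40 ≈ 305.99.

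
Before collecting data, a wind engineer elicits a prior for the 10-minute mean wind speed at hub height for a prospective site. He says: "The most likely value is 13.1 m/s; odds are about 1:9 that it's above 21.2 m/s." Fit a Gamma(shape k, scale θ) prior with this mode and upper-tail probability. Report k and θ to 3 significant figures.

Gamma(k,θ) with k>1 has mode (k−1)θ, so θ = 13.1/(k−1).
Need P(X < 21.2) = 0.9 with θ tied to k this way. Start at k = 2, θ = 13.1: P(X<21.2) ≈ 0.481.
Too low — raise k to concentrate. Iterating converges to k ≈ 9.12.
Then θ = 13.1/(9.12−1) ≈ 1.61.

k ≈ 9.12, θ ≈ 1.61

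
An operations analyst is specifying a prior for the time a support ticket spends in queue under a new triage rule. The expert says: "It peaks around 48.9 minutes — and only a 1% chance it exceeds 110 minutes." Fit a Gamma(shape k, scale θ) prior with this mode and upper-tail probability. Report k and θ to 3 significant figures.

k ≈ 8.3, θ ≈ 6.7

Gamma(k,θ) with k>1 has mode (k−1)θ, so θ = 48.9/(k−1).
Need P(X < 110) = 0.99 with θ tied to k this way. Start at k = 2, θ = 48.9: P(X<110) ≈ 0.657.
Too low — raise k to concentrate. Iterating converges to k ≈ 8.3.
Then θ = 48.9/(8.3−1) ≈ 6.7.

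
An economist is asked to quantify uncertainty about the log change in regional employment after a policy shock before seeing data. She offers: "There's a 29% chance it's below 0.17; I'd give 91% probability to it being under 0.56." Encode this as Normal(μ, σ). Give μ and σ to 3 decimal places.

For Normal(μ,σ), the p-quantile is μ + z_p·σ. Here z_{0.29} = -0.5534, z_{0.91} = 1.341.
So 0.17 = μ − 0.5534σ and 0.56 = μ + 1.341σ.
Subtracting: σ = (0.56 − 0.17)/(1.341 − (-0.5534)) = 0.206.
Then μ = 0.17 − (-0.5534)·0.206 = 0.284.

μ = 0.284, σ = 0.206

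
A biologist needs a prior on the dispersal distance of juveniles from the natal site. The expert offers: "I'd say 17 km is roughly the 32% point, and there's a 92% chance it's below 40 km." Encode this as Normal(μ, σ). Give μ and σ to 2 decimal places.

μ = 22.74, σ = 12.28

The p-quantile of Normal(μ,σ) is μ + z_p·σ, with z_{0.32} = -0.4677 and z_{0.92} = 1.405.
Eliminate σ: μ = (z₂·x₁ − z₁·x₂)/(z₂ − z₁) = (1.405·17 − (-0.4677)·40)/1.873 = 22.74.
Then σ = (x₂ − x₁)/(z₂ − z₁) = (40 − 17)/1.873 = 12.28.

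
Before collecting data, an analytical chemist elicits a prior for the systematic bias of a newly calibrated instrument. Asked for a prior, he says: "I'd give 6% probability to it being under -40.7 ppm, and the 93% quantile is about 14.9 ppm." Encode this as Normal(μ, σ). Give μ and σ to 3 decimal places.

The p-quantile of Normal(μ,σ) is μ + z_p·σ, with z_{0.06} = -1.555 and z_{0.93} = 1.476.
Eliminate σ: μ = (z₂·x₁ − z₁·x₂)/(z₂ − z₁) = (1.476·-40.7 − (-1.555)·14.9)/3.031 = -12.175.
Then σ = (x₂ − x₁)/(z₂ − z₁) = (14.9 − -40.7)/3.031 = 18.346.

μ = -12.175, σ = 18.346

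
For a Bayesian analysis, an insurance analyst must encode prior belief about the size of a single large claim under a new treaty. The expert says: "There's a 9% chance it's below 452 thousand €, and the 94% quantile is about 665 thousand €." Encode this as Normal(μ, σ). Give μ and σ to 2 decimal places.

For Normal(μ,σ), the p-quantile is μ + z_p·σ. Here z_{0.09} = -1.341, z_{0.94} = 1.555.
So 452 = μ − 1.341σ and 665 = μ + 1.555σ.
Subtracting: σ = (665 − 452)/(1.555 − (-1.341)) = 73.56.
Then μ = 452 − (-1.341)·73.56 = 550.63.

μ = 550.63, σ = 73.56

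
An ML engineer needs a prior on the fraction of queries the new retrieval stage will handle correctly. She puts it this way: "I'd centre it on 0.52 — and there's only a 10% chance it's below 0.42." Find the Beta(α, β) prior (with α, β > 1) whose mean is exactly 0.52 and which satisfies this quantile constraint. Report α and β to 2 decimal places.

With mean 0.52 fixed, write α = 0.52s, β = 0.48s where s = α+β.
Need P(θ < 0.42) = 0.1 under Beta(0.52s, 0.48s). Normal approximation: (q−m)/√(m(1−m)/s) ≈ z_{0.1} = -1.28, so s ≈ 0.52·0.48·(-1.28)²/(0.42−0.52)² = 41.0.
At s = 41.0: P(θ<0.42) ≈ 0.100. Adjusting to match 0.1 gives s ≈ 40.84.
So α = 0.52·40.84 ≈ 21.24, β = 0.48·40.84 ≈ 19.60.

α ≈ 21.24, β ≈ 19.60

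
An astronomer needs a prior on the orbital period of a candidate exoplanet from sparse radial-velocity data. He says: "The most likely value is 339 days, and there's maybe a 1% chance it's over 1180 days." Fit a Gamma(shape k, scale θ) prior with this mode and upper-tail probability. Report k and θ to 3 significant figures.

Gamma(k,θ) with k>1 has mode (k−1)θ, so θ = 339/(k−1).
Need P(X < 1180) = 0.99 with θ tied to k this way. Start at k = 2, θ = 339: P(X<1180) ≈ 0.862.
Too low — raise k to concentrate. Iterating converges to k ≈ 3.79.
Then θ = 339/(3.79−1) ≈ 122.

k ≈ 3.79, θ ≈ 122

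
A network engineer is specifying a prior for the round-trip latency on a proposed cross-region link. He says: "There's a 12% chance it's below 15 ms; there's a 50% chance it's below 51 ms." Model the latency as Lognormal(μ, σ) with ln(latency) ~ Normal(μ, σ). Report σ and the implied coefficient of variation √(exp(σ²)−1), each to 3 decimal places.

If T ~ Lognormal(μ,σ) then ln T ~ Normal(μ,σ), so the p-quantile of ln T is μ + z_p·σ.
ln(15) = 2.708 and ln(51) = 3.932; z_{0.12} = -1.175, z_{0.5} = 0.
σ = (3.932 − 2.708)/(0 − (-1.175)) = 1.042.
μ = 2.708 − (-1.175)·1.042 = 3.932.
CV = √(exp(σ²)−1) = √(exp(1.0848)−1) = 1.400.

σ ≈ 1.042, CV ≈ 1.400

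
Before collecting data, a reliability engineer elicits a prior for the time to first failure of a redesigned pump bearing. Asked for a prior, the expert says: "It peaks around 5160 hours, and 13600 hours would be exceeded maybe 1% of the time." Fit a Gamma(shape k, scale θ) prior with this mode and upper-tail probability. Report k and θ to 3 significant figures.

k ≈ 5.94, θ ≈ 1040

Gamma(k,θ) with k>1 has mode (k−1)θ, so θ = 5160/(k−1).
Need P(X < 13600) = 0.99 with θ tied to k this way. Start at k = 2, θ = 5160: P(X<13600) ≈ 0.739.
Too low — raise k to concentrate. Iterating converges to k ≈ 5.94.
Then θ = 5160/(5.94−1) ≈ 1040.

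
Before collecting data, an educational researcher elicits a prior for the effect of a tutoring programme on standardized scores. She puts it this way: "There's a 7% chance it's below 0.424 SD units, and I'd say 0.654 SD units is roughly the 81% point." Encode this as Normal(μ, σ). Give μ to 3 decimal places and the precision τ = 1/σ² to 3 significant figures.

μ = 0.568, τ = 105

For Normal(μ,σ), the p-quantile is μ + z_p·σ. Here z_{0.07} = -1.476, z_{0.81} = 0.8779.
So 0.424 = μ − 1.476σ and 0.654 = μ + 0.8779σ.
Subtracting: σ = (0.654 − 0.424)/(0.8779 − (-1.476)) = 0.098.
Then μ = 0.424 − (-1.476)·0.098 = 0.568.
Precision τ = 1/σ² = 1/0.09772² = 105.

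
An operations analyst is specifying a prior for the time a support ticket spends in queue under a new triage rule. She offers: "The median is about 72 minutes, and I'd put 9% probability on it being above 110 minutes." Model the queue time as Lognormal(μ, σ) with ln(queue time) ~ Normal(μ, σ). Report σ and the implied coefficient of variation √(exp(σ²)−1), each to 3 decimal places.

If T ~ Lognormal(μ,σ) then ln T ~ Normal(μ,σ), so the p-quantile of ln T is μ + z_p·σ.
ln(72) = 4.277 and ln(110) = 4.7; z_{0.5} = 0, z_{0.91} = 1.341.
σ = (4.7 − 4.277)/(1.341 − (0)) = 0.316.
μ = 4.277 − (0)·0.316 = 4.277.
CV = √(exp(σ²)−1) = √(exp(0.0999)−1) = 0.324.

σ ≈ 0.316, CV ≈ 0.324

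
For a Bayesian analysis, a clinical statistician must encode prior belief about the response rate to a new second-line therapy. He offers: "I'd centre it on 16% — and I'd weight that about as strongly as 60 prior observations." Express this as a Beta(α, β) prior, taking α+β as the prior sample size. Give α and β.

Under the effective-sample-size interpretation, Beta(α, β) has prior mean α/(α+β) and prior sample size α+β.
So α+β = 60 and α/(α+β) = 0.16, giving α = 0.16·60 = 9.6 and β = 60 − 9.6 = 50.4.

α = 9.6, β = 50.4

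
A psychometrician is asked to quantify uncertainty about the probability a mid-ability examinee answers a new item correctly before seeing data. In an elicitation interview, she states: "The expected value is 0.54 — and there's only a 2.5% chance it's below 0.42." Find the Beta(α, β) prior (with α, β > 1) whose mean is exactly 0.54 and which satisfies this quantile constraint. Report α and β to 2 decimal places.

α ≈ 35.70, β ≈ 30.41

With mean 0.54 fixed, write α = 0.54s, β = 0.46s where s = α+β.
Need P(θ < 0.42) = 0.025 under Beta(0.54s, 0.46s). Normal approximation: (q−m)/√(m(1−m)/s) ≈ z_{0.025} = -1.96, so s ≈ 0.54·0.46·(-1.96)²/(0.42−0.54)² = 66.3.
At s = 66.3: P(θ<0.42) ≈ 0.025. Adjusting to match 0.025 gives s ≈ 66.10.
So α = 0.54·66.10 ≈ 35.70, β = 0.46·66.10 ≈ 30.41.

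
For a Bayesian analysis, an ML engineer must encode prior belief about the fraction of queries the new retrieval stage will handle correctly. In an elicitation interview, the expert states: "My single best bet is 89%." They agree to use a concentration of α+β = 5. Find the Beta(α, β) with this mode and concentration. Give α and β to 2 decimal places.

For α,β > 1 the Beta mode is (α−1)/(α+β−2). With α+β = 5, the mode is (α−1)/3.
Set (α−1)/3 = 0.89 → α = 1 + 0.89·3 = 3.67.
β = 5 − α = 1.33.

α = 3.67, β = 1.33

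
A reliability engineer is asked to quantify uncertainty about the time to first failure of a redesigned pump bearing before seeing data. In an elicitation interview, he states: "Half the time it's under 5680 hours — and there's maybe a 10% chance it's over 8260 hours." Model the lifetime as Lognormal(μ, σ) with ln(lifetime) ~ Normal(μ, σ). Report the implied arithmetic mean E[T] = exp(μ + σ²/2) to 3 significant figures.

E[T] ≈ 5930 hours

If T ~ Lognormal(μ,σ) then ln T ~ Normal(μ,σ), so the p-quantile of ln T is μ + z_p·σ.
ln(5680) = 8.645 and ln(8260) = 9.019; z_{0.5} = 0, z_{0.9} = 1.282.
σ = (9.019 − 8.645)/(1.282 − (0)) = 0.292.
μ = 8.645 − (0)·0.292 = 8.645.
E[T] = exp(μ + σ²/2) = exp(8.645 + 0.0427) = 5930 hours.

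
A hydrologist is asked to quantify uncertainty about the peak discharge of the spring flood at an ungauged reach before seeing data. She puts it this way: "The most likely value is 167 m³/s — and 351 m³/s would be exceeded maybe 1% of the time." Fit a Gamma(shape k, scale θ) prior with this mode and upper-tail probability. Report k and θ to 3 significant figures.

k ≈ 9.82, θ ≈ 18.9

Gamma(k,θ) with k>1 has mode (k−1)θ, so θ = 167/(k−1).
Need P(X < 351) = 0.99 with θ tied to k this way. Start at k = 2, θ = 167: P(X<351) ≈ 0.621.
Too low — raise k to concentrate. Iterating converges to k ≈ 9.82.
Then θ = 167/(9.82−1) ≈ 18.9.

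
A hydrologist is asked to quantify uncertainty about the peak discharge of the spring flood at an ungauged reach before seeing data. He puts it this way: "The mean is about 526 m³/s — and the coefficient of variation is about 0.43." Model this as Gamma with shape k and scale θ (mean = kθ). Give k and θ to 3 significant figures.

k ≈ 5.41, θ ≈ 97.3

For Gamma(k, scale θ): mean = kθ, variance = kθ², so CV = 1/√k.
CV = 0.43, hence k = 1/CV² = 5.41.
Then θ = mean/k = 526/5.41 = 97.3.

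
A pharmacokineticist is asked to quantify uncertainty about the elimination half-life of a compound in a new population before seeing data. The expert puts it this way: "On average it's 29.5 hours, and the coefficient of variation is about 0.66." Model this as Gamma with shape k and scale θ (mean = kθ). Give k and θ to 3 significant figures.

k ≈ 2.3, θ ≈ 12.9

For Gamma(k, scale θ): mean = kθ, variance = kθ², so CV = 1/√k.
CV = 0.66, hence k = 1/CV² = 2.3.
Then θ = mean/k = 29.5/2.3 = 12.9.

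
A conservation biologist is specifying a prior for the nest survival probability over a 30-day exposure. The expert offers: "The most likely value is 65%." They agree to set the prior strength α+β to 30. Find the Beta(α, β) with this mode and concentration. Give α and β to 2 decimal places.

α = 19.20, β = 10.80

For α,β > 1 the Beta mode is (α−1)/(α+β−2). With α+β = 30, the mode is (α−1)/28.
Set (α−1)/28 = 0.65 → α = 1 + 0.65·28 = 19.20.
β = 30 − α = 10.80.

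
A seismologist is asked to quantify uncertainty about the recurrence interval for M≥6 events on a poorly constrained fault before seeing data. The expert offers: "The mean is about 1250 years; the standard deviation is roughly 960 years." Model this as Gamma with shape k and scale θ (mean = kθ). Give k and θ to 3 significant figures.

For Gamma(k, scale θ): mean = kθ, variance = kθ², so CV = 1/√k.
CV = SD/mean = 960/1250 = 0.768, hence k = 1/CV² = 1.7.
Then θ = mean/k = 1250/1.7 = 737.

k ≈ 1.7, θ ≈ 737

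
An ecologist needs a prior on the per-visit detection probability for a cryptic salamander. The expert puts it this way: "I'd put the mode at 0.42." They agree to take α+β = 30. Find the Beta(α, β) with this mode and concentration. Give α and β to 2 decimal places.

α = 12.76, β = 17.24

For α,β > 1 the Beta mode is (α−1)/(α+β−2). With α+β = 30, the mode is (α−1)/28.
Set (α−1)/28 = 0.42 → α = 1 + 0.42·28 = 12.76.
β = 30 − α = 17.24.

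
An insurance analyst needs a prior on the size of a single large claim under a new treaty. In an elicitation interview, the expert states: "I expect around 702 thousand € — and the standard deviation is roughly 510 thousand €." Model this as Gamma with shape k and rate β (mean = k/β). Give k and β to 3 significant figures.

k ≈ 1.89, β ≈ 0.0027

For Gamma(k, rate β): mean = k/β, variance = k/β², so CV = 1/√k.
CV = SD/mean = 510/702 = 0.7265, hence k = 1/CV² = 1.89.
Then β = k/mean = 1.89/702 = 0.0027.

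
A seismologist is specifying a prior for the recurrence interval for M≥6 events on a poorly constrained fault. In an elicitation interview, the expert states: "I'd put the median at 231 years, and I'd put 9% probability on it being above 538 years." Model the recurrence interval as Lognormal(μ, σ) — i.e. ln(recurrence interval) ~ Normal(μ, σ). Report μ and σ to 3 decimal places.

μ ≈ 5.442, σ ≈ 0.631

If T ~ Lognormal(μ,σ) then ln T ~ Normal(μ,σ), so the p-quantile of ln T is μ + z_p·σ.
ln(231) = 5.442 and ln(538) = 6.288; z_{0.5} = 0, z_{0.91} = 1.341.
σ = (6.288 − 5.442)/(1.341 − (0)) = 0.631.
μ = 5.442 − (0)·0.631 = 5.442.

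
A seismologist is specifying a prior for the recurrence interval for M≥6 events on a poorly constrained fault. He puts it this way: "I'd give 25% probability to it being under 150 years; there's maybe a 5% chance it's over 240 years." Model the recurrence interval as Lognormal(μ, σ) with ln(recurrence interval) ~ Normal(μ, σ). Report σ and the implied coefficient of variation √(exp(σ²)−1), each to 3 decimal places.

If T ~ Lognormal(μ,σ) then ln T ~ Normal(μ,σ), so the p-quantile of ln T is μ + z_p·σ.
ln(150) = 5.011 and ln(240) = 5.481; z_{0.25} = -0.6745, z_{0.95} = 1.645.
σ = (5.481 − 5.011)/(1.645 − (-0.6745)) = 0.203.
μ = 5.011 − (-0.6745)·0.203 = 5.147.
CV = √(exp(σ²)−1) = √(exp(0.0411)−1) = 0.205.

σ ≈ 0.203, CV ≈ 0.205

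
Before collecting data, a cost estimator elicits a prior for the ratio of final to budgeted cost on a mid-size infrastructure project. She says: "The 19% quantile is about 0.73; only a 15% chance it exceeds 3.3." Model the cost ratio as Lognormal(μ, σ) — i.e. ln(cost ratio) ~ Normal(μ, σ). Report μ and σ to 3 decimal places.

μ ≈ 0.377, σ ≈ 0.788

If T ~ Lognormal(μ,σ) then ln T ~ Normal(μ,σ), so the p-quantile of ln T is μ + z_p·σ.
ln(0.73) = -0.3147 and ln(3.3) = 1.194; z_{0.19} = -0.8779, z_{0.85} = 1.036.
σ = (1.194 − -0.3147)/(1.036 − (-0.8779)) = 0.788.
μ = -0.3147 − (-0.8779)·0.788 = 0.377.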